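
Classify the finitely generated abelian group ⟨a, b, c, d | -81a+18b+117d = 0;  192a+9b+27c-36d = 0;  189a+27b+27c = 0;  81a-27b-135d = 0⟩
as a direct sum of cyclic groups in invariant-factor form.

rank_ℚ(R)=4; free=4−4=0
SNF(R) diag = [3, 9, 27, 81] → torsion [3, 9, 27, 81]

Answer: M ≅ ℤ/3 ⊕ ℤ/9 ⊕ ℤ/27 ⊕ ℤ/81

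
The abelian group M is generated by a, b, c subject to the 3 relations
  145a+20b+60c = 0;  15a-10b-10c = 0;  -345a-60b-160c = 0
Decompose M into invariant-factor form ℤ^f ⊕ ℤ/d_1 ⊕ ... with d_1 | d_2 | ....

Answer: M ≅ ℤ/5 ⊕ ℤ/10 ⊕ ℤ/20

Derivation:
rank_ℚ(R)=3; free=3−3=0
SNF(R) diag = [5, 10, 20] → torsion [5, 10, 20]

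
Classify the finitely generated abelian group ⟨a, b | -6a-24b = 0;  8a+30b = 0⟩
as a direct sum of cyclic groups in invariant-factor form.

rank_ℚ(R)=2; free=2−2=0
SNF(R) diag = [2, 6] → torsion [2, 6]

Answer: M ≅ ℤ/2 ⊕ ℤ/6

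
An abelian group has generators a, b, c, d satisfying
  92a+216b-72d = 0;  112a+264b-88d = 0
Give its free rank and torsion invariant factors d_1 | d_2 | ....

rank_ℚ(R)=2; free=4−2=2
SNF(R) diag = [4, 8] → torsion [4, 8]

Answer: M ≅ ℤ^2 ⊕ ℤ/4 ⊕ ℤ/8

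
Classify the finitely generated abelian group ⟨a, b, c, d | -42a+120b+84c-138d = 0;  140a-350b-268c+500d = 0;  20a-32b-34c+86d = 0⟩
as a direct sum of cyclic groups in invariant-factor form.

Answer: M ≅ ℤ^1 ⊕ ℤ/2 ⊕ ℤ/6 ⊕ ℤ/6

Derivation:
rank_ℚ(R)=3; free=4−3=1
SNF(R) diag = [2, 6, 6] → torsion [2, 6, 6]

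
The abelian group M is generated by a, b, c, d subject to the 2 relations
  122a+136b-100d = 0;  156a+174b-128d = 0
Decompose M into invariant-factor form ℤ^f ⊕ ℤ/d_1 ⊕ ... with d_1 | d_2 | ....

Answer: M ≅ ℤ^2 ⊕ ℤ/2 ⊕ ℤ/2

Derivation:
rank_ℚ(R)=2; free=4−2=2
SNF(R) diag = [2, 2] → torsion [2, 2]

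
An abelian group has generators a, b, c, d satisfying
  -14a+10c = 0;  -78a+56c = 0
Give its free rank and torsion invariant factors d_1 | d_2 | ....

Answer: M ≅ ℤ^2 ⊕ ℤ/2 ⊕ ℤ/2

Derivation:
rank_ℚ(R)=2; free=4−2=2
SNF(R) diag = [2, 2] → torsion [2, 2]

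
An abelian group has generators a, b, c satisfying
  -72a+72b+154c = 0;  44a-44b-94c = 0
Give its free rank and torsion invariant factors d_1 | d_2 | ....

rank_ℚ(R)=2; free=3−2=1
SNF(R) diag = [2, 4] → torsion [2, 4]

Answer: M ≅ ℤ^1 ⊕ ℤ/2 ⊕ ℤ/4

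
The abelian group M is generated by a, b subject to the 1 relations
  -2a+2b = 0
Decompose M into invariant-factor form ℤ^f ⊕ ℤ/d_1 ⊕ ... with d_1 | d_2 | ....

Answer: M ≅ ℤ^1 ⊕ ℤ/2

Derivation:
rank_ℚ(R)=1; free=2−1=1
SNF(R) diag = [2] → torsion [2]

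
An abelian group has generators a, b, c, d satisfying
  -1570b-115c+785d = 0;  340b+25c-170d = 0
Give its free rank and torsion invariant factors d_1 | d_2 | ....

rank_ℚ(R)=2; free=4−2=2
SNF(R) diag = [5, 15] → torsion [5, 15]

Answer: M ≅ ℤ^2 ⊕ ℤ/5 ⊕ ℤ/15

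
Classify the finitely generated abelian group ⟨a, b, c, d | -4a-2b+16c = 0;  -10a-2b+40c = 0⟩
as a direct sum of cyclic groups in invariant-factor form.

Answer: M ≅ ℤ^2 ⊕ ℤ/2 ⊕ ℤ/6

Derivation:
rank_ℚ(R)=2; free=4−2=2
SNF(R) diag = [2, 6] → torsion [2, 6]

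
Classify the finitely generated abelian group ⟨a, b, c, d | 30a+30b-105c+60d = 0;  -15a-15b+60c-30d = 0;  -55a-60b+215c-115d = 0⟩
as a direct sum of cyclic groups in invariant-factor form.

rank_ℚ(R)=3; free=4−3=1
SNF(R) diag = [5, 15, 15] → torsion [5, 15, 15]

Answer: M ≅ ℤ^1 ⊕ ℤ/5 ⊕ ℤ/15 ⊕ ℤ/15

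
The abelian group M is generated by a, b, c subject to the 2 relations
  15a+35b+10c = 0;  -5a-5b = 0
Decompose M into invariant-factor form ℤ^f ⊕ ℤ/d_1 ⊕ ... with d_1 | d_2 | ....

rank_ℚ(R)=2; free=3−2=1
SNF(R) diag = [5, 10] → torsion [5, 10]

Answer: M ≅ ℤ^1 ⊕ ℤ/5 ⊕ ℤ/10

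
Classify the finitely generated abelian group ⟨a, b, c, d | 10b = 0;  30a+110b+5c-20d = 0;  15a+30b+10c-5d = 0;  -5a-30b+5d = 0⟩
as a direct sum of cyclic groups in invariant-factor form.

rank_ℚ(R)=4; free=4−4=0
SNF(R) diag = [5, 5, 10, 10] → torsion [5, 5, 10, 10]

Answer: M ≅ ℤ/5 ⊕ ℤ/5 ⊕ ℤ/10 ⊕ ℤ/10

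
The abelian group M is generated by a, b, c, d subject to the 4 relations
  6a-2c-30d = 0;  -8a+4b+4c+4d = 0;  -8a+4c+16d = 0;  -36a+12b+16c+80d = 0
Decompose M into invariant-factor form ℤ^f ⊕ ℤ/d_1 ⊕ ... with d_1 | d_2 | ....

Answer: M ≅ ℤ/2 ⊕ ℤ/4 ⊕ ℤ/4 ⊕ ℤ/8

Derivation:
rank_ℚ(R)=4; free=4−4=0
SNF(R) diag = [2, 4, 4, 8] → torsion [2, 4, 4, 8]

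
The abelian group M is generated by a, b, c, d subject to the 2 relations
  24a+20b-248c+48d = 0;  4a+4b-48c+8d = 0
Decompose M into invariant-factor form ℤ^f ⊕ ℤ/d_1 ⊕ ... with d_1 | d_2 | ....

Answer: M ≅ ℤ^2 ⊕ ℤ/4 ⊕ ℤ/4

Derivation:
rank_ℚ(R)=2; free=4−2=2
SNF(R) diag = [4, 4] → torsion [4, 4]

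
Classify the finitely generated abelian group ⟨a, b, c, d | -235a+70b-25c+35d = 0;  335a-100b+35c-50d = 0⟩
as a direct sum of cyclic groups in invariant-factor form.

Answer: M ≅ ℤ^2 ⊕ ℤ/5 ⊕ ℤ/5

Derivation:
rank_ℚ(R)=2; free=4−2=2
SNF(R) diag = [5, 5] → torsion [5, 5]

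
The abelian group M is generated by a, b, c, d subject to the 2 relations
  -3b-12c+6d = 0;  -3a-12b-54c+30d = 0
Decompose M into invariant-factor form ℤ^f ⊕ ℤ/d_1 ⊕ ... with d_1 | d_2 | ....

rank_ℚ(R)=2; free=4−2=2
SNF(R) diag = [3, 3] → torsion [3, 3]

Answer: M ≅ ℤ^2 ⊕ ℤ/3 ⊕ ℤ/3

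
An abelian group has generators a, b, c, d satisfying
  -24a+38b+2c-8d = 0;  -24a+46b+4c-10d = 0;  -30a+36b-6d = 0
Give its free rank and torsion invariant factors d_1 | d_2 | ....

Answer: M ≅ ℤ^1 ⊕ ℤ/2 ⊕ ℤ/6 ⊕ ℤ/6

Derivation:
rank_ℚ(R)=3; free=4−3=1
SNF(R) diag = [2, 6, 6] → torsion [2, 6, 6]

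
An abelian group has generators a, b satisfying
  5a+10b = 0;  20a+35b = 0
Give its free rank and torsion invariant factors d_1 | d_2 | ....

rank_ℚ(R)=2; free=2−2=0
SNF(R) diag = [5, 5] → torsion [5, 5]

Answer: M ≅ ℤ/5 ⊕ ℤ/5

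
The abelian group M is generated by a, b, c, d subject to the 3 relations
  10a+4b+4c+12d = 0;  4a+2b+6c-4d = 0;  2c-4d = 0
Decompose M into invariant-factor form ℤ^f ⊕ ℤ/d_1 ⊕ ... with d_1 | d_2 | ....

rank_ℚ(R)=3; free=4−3=1
SNF(R) diag = [2, 2, 2] → torsion [2, 2, 2]

Answer: M ≅ ℤ^1 ⊕ ℤ/2 ⊕ ℤ/2 ⊕ ℤ/2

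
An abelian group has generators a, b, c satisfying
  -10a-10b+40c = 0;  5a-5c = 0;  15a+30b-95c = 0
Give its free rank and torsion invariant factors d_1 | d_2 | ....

rank_ℚ(R)=3; free=3−3=0
SNF(R) diag = [5, 10, 10] → torsion [5, 10, 10]

Answer: M ≅ ℤ/5 ⊕ ℤ/10 ⊕ ℤ/10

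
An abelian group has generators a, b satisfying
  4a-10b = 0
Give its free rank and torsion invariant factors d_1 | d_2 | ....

rank_ℚ(R)=1; free=2−1=1
SNF(R) diag = [2] → torsion [2]

Answer: M ≅ ℤ^1 ⊕ ℤ/2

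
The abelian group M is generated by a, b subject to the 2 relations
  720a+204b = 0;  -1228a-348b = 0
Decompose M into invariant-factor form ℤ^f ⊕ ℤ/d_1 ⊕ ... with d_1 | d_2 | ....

rank_ℚ(R)=2; free=2−2=0
SNF(R) diag = [4, 12] → torsion [4, 12]

Answer: M ≅ ℤ/4 ⊕ ℤ/12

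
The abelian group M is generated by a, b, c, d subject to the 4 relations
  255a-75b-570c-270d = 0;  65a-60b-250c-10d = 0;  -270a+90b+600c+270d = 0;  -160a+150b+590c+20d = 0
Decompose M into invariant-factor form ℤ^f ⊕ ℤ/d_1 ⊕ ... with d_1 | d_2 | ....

rank_ℚ(R)=4; free=4−4=0
SNF(R) diag = [5, 15, 30, 90] → torsion [5, 15, 30, 90]

Answer: M ≅ ℤ/5 ⊕ ℤ/15 ⊕ ℤ/30 ⊕ ℤ/90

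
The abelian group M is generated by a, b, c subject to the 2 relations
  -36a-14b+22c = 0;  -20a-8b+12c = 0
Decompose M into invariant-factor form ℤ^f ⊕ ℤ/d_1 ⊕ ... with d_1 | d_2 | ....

rank_ℚ(R)=2; free=3−2=1
SNF(R) diag = [2, 4] → torsion [2, 4]

Answer: M ≅ ℤ^1 ⊕ ℤ/2 ⊕ ℤ/4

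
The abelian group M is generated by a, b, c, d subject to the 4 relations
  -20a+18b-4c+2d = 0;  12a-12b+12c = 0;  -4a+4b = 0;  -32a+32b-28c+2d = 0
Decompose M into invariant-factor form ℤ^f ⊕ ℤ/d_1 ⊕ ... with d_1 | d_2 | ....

rank_ℚ(R)=4; free=4−4=0
SNF(R) diag = [2, 2, 4, 12] → torsion [2, 2, 4, 12]

Answer: M ≅ ℤ/2 ⊕ ℤ/2 ⊕ ℤ/4 ⊕ ℤ/12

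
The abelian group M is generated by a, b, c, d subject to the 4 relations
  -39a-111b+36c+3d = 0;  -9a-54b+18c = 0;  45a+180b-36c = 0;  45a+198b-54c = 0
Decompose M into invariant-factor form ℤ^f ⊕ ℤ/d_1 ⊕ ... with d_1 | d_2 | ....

rank_ℚ(R)=4; free=4−4=0
SNF(R) diag = [3, 9, 18, 36] → torsion [3, 9, 18, 36]

Answer: M ≅ ℤ/3 ⊕ ℤ/9 ⊕ ℤ/18 ⊕ ℤ/36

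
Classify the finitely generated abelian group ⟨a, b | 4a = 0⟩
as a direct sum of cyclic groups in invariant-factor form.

Answer: M ≅ ℤ^1 ⊕ ℤ/4

Derivation:
rank_ℚ(R)=1; free=2−1=1
SNF(R) diag = [4] → torsion [4]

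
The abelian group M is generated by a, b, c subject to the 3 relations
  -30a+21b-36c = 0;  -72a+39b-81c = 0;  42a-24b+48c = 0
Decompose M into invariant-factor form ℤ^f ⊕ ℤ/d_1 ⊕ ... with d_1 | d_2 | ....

rank_ℚ(R)=3; free=3−3=0
SNF(R) diag = [3, 3, 6] → torsion [3, 3, 6]

Answer: M ≅ ℤ/3 ⊕ ℤ/3 ⊕ ℤ/6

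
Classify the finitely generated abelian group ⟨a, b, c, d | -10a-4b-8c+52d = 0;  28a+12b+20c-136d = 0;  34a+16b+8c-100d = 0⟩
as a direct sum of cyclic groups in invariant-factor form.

Answer: M ≅ ℤ^1 ⊕ ℤ/2 ⊕ ℤ/4 ⊕ ℤ/12

Derivation:
rank_ℚ(R)=3; free=4−3=1
SNF(R) diag = [2, 4, 12] → torsion [2, 4, 12]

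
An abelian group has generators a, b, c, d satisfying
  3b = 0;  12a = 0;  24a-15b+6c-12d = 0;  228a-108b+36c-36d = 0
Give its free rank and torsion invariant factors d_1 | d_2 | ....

rank_ℚ(R)=4; free=4−4=0
SNF(R) diag = [3, 6, 12, 36] → torsion [3, 6, 12, 36]

Answer: M ≅ ℤ/3 ⊕ ℤ/6 ⊕ ℤ/12 ⊕ ℤ/36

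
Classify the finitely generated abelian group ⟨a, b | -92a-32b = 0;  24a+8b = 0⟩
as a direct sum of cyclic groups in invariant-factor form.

Answer: M ≅ ℤ/4 ⊕ ℤ/8

Derivation:
rank_ℚ(R)=2; free=2−2=0
SNF(R) diag = [4, 8] → torsion [4, 8]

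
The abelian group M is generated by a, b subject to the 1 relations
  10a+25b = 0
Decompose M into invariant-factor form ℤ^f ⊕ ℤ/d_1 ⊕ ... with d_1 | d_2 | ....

Answer: M ≅ ℤ^1 ⊕ ℤ/5

Derivation:
rank_ℚ(R)=1; free=2−1=1
SNF(R) diag = [5] → torsion [5]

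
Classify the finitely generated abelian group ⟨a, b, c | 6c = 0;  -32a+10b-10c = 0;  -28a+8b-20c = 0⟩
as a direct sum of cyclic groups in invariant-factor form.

Answer: M ≅ ℤ/2 ⊕ ℤ/6 ⊕ ℤ/12

Derivation:
rank_ℚ(R)=3; free=3−3=0
SNF(R) diag = [2, 6, 12] → torsion [2, 6, 12]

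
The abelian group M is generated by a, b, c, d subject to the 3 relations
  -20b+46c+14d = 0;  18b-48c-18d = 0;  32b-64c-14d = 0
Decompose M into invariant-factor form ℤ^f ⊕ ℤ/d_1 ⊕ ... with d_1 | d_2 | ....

Answer: M ≅ ℤ^1 ⊕ ℤ/2 ⊕ ℤ/6 ⊕ ℤ/6

Derivation:
rank_ℚ(R)=3; free=4−3=1
SNF(R) diag = [2, 6, 6] → torsion [2, 6, 6]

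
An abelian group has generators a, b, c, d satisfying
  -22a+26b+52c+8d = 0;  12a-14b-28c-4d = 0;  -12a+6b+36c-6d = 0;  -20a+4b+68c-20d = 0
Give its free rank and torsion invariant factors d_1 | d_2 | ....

Answer: M ≅ ℤ/2 ⊕ ℤ/2 ⊕ ℤ/6 ⊕ ℤ/12

Derivation:
rank_ℚ(R)=4; free=4−4=0
SNF(R) diag = [2, 2, 6, 12] → torsion [2, 2, 6, 12]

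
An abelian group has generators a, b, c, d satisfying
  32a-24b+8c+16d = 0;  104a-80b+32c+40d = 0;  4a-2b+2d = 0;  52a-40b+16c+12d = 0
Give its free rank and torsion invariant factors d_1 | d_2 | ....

Answer: M ≅ ℤ/2 ⊕ ℤ/4 ⊕ ℤ/8 ⊕ ℤ/16

Derivation:
rank_ℚ(R)=4; free=4−4=0
SNF(R) diag = [2, 4, 8, 16] → torsion [2, 4, 8, 16]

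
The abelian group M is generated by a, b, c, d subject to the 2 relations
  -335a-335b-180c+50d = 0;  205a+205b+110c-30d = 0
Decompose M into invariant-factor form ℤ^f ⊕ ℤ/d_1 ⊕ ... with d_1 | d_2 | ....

Answer: M ≅ ℤ^2 ⊕ ℤ/5 ⊕ ℤ/10

Derivation:
rank_ℚ(R)=2; free=4−2=2
SNF(R) diag = [5, 10] → torsion [5, 10]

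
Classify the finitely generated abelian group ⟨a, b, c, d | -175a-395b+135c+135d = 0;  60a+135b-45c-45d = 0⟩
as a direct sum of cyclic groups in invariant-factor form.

Answer: M ≅ ℤ^2 ⊕ ℤ/5 ⊕ ℤ/15

Derivation:
rank_ℚ(R)=2; free=4−2=2
SNF(R) diag = [5, 15] → torsion [5, 15]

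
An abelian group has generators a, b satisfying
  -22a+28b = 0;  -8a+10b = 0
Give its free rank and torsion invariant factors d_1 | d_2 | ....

Answer: M ≅ ℤ/2 ⊕ ℤ/2

Derivation:
rank_ℚ(R)=2; free=2−2=0
SNF(R) diag = [2, 2] → torsion [2, 2]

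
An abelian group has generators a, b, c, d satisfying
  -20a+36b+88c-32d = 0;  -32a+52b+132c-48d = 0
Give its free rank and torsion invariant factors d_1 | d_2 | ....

rank_ℚ(R)=2; free=4−2=2
SNF(R) diag = [4, 4] → torsion [4, 4]

Answer: M ≅ ℤ^2 ⊕ ℤ/4 ⊕ ℤ/4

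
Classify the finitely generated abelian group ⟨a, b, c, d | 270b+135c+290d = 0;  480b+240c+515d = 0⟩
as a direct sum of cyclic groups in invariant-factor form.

rank_ℚ(R)=2; free=4−2=2
SNF(R) diag = [5, 15] → torsion [5, 15]

Answer: M ≅ ℤ^2 ⊕ ℤ/5 ⊕ ℤ/15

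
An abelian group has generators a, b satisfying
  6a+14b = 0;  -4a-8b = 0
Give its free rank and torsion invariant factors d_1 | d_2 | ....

Answer: M ≅ ℤ/2 ⊕ ℤ/4

Derivation:
rank_ℚ(R)=2; free=2−2=0
SNF(R) diag = [2, 4] → torsion [2, 4]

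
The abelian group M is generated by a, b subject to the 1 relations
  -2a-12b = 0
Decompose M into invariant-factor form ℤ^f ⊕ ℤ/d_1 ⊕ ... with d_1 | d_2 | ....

Answer: M ≅ ℤ^1 ⊕ ℤ/2

Derivation:
rank_ℚ(R)=1; free=2−1=1
SNF(R) diag = [2] → torsion [2]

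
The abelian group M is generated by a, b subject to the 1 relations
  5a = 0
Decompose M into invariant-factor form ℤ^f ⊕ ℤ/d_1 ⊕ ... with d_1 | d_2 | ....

rank_ℚ(R)=1; free=2−1=1
SNF(R) diag = [5] → torsion [5]

Answer: M ≅ ℤ^1 ⊕ ℤ/5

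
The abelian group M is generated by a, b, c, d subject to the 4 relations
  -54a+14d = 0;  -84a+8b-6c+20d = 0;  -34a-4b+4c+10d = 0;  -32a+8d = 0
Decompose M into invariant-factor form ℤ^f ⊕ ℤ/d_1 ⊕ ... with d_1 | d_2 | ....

Answer: M ≅ ℤ/2 ⊕ ℤ/2 ⊕ ℤ/4 ⊕ ℤ/8

Derivation:
rank_ℚ(R)=4; free=4−4=0
SNF(R) diag = [2, 2, 4, 8] → torsion [2, 2, 4, 8]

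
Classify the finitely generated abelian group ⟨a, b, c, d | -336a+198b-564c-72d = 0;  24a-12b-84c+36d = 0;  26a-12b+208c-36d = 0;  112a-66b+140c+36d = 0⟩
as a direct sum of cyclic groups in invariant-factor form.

Answer: M ≅ ℤ/2 ⊕ ℤ/6 ⊕ ℤ/12 ⊕ ℤ/36

Derivation:
rank_ℚ(R)=4; free=4−4=0
SNF(R) diag = [2, 6, 12, 36] → torsion [2, 6, 12, 36]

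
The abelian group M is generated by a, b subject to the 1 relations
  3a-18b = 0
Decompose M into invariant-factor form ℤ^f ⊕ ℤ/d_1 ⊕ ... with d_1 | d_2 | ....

rank_ℚ(R)=1; free=2−1=1
SNF(R) diag = [3] → torsion [3]

Answer: M ≅ ℤ^1 ⊕ ℤ/3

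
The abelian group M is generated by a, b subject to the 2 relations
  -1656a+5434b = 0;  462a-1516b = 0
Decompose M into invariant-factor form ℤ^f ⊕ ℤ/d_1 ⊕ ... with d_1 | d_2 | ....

rank_ℚ(R)=2; free=2−2=0
SNF(R) diag = [2, 6] → torsion [2, 6]

Answer: M ≅ ℤ/2 ⊕ ℤ/6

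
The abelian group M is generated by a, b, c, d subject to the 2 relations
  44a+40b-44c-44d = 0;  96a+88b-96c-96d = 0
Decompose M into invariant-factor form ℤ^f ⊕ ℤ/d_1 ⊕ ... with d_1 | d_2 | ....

rank_ℚ(R)=2; free=4−2=2
SNF(R) diag = [4, 8] → torsion [4, 8]

Answer: M ≅ ℤ^2 ⊕ ℤ/4 ⊕ ℤ/8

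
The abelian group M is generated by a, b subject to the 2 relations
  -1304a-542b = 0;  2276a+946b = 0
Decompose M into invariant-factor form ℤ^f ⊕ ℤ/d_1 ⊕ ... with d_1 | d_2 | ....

Answer: M ≅ ℤ/2 ⊕ ℤ/4

Derivation:
rank_ℚ(R)=2; free=2−2=0
SNF(R) diag = [2, 4] → torsion [2, 4]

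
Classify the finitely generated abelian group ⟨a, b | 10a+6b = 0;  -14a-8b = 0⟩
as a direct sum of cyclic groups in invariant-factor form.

rank_ℚ(R)=2; free=2−2=0
SNF(R) diag = [2, 2] → torsion [2, 2]

Answer: M ≅ ℤ/2 ⊕ ℤ/2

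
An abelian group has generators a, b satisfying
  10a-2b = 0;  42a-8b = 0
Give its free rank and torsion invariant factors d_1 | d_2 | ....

Answer: M ≅ ℤ/2 ⊕ ℤ/2

Derivation:
rank_ℚ(R)=2; free=2−2=0
SNF(R) diag = [2, 2] → torsion [2, 2]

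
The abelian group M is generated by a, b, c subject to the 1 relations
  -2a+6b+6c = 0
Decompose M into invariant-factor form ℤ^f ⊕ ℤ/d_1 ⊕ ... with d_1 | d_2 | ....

Answer: M ≅ ℤ^2 ⊕ ℤ/2

Derivation:
rank_ℚ(R)=1; free=3−1=2
SNF(R) diag = [2] → torsion [2]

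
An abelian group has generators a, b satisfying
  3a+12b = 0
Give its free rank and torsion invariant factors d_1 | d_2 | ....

rank_ℚ(R)=1; free=2−1=1
SNF(R) diag = [3] → torsion [3]

Answer: M ≅ ℤ^1 ⊕ ℤ/3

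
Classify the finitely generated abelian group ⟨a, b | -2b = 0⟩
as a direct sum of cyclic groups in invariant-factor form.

Answer: M ≅ ℤ^1 ⊕ ℤ/2

Derivation:
rank_ℚ(R)=1; free=2−1=1
SNF(R) diag = [2] → torsion [2]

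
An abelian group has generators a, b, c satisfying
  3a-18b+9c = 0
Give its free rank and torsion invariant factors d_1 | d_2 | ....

Answer: M ≅ ℤ^2 ⊕ ℤ/3

Derivation:
rank_ℚ(R)=1; free=3−1=2
SNF(R) diag = [3] → torsion [3]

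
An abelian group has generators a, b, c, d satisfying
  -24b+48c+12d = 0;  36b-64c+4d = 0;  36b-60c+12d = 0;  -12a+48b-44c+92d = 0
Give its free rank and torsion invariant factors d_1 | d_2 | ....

rank_ℚ(R)=4; free=4−4=0
SNF(R) diag = [4, 12, 12, 12] → torsion [4, 12, 12, 12]

Answer: M ≅ ℤ/4 ⊕ ℤ/12 ⊕ ℤ/12 ⊕ ℤ/12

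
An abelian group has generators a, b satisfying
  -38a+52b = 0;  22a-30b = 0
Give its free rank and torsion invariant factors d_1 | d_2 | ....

Answer: M ≅ ℤ/2 ⊕ ℤ/2

Derivation:
rank_ℚ(R)=2; free=2−2=0
SNF(R) diag = [2, 2] → torsion [2, 2]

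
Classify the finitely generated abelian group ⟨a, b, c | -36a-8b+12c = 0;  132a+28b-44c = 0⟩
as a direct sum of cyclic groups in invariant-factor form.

rank_ℚ(R)=2; free=3−2=1
SNF(R) diag = [4, 4] → torsion [4, 4]

Answer: M ≅ ℤ^1 ⊕ ℤ/4 ⊕ ℤ/4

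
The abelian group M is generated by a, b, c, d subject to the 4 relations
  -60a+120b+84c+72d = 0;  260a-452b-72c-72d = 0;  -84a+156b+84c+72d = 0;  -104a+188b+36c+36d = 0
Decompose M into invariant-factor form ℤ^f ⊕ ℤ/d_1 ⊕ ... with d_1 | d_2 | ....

Answer: M ≅ ℤ/4 ⊕ ℤ/12 ⊕ ℤ/12 ⊕ ℤ/36

Derivation:
rank_ℚ(R)=4; free=4−4=0
SNF(R) diag = [4, 12, 12, 36] → torsion [4, 12, 12, 36]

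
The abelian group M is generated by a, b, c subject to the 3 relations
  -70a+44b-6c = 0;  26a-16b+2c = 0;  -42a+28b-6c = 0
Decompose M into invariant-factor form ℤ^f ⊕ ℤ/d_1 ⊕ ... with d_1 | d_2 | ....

rank_ℚ(R)=3; free=3−3=0
SNF(R) diag = [2, 4, 4] → torsion [2, 4, 4]

Answer: M ≅ ℤ/2 ⊕ ℤ/4 ⊕ ℤ/4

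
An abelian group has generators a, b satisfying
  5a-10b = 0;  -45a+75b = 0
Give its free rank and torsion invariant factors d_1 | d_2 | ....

rank_ℚ(R)=2; free=2−2=0
SNF(R) diag = [5, 15] → torsion [5, 15]

Answer: M ≅ ℤ/5 ⊕ ℤ/15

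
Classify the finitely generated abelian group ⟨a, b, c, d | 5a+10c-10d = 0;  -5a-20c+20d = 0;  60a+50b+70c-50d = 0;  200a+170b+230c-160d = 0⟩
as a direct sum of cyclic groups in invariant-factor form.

Answer: M ≅ ℤ/5 ⊕ ℤ/10 ⊕ ℤ/10 ⊕ ℤ/10

Derivation:
rank_ℚ(R)=4; free=4−4=0
SNF(R) diag = [5, 10, 10, 10] → torsion [5, 10, 10, 10]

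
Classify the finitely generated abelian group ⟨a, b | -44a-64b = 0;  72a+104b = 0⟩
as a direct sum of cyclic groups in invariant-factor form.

rank_ℚ(R)=2; free=2−2=0
SNF(R) diag = [4, 8] → torsion [4, 8]

Answer: M ≅ ℤ/4 ⊕ ℤ/8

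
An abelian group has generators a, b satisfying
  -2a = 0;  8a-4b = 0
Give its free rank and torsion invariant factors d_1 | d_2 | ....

rank_ℚ(R)=2; free=2−2=0
SNF(R) diag = [2, 4] → torsion [2, 4]

Answer: M ≅ ℤ/2 ⊕ ℤ/4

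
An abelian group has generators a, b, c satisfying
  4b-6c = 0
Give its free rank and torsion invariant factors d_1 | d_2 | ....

rank_ℚ(R)=1; free=3−1=2
SNF(R) diag = [2] → torsion [2]

Answer: M ≅ ℤ^2 ⊕ ℤ/2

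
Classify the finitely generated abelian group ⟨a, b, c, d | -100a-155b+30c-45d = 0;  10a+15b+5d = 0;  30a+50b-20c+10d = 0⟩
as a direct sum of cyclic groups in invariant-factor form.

rank_ℚ(R)=3; free=4−3=1
SNF(R) diag = [5, 10, 10] → torsion [5, 10, 10]

Answer: M ≅ ℤ^1 ⊕ ℤ/5 ⊕ ℤ/10 ⊕ ℤ/10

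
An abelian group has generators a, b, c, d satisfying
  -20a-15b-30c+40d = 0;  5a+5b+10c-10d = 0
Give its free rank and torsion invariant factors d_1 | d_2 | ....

rank_ℚ(R)=2; free=4−2=2
SNF(R) diag = [5, 5] → torsion [5, 5]

Answer: M ≅ ℤ^2 ⊕ ℤ/5 ⊕ ℤ/5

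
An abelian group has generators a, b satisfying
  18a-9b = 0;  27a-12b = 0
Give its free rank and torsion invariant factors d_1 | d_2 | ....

rank_ℚ(R)=2; free=2−2=0
SNF(R) diag = [3, 9] → torsion [3, 9]

Answer: M ≅ ℤ/3 ⊕ ℤ/9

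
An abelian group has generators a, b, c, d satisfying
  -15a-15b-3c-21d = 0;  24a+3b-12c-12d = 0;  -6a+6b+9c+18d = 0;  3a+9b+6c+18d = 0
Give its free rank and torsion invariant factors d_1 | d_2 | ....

Answer: M ≅ ℤ/3 ⊕ ℤ/3 ⊕ ℤ/3 ⊕ ℤ/3

Derivation:
rank_ℚ(R)=4; free=4−4=0
SNF(R) diag = [3, 3, 3, 3] → torsion [3, 3, 3, 3]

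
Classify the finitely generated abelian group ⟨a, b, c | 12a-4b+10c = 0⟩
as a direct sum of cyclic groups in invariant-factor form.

Answer: M ≅ ℤ^2 ⊕ ℤ/2

Derivation:
rank_ℚ(R)=1; free=3−1=2
SNF(R) diag = [2] → torsion [2]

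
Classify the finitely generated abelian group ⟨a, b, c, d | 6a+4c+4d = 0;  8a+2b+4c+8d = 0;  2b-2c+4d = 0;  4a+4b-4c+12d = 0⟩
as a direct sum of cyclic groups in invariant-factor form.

rank_ℚ(R)=4; free=4−4=0
SNF(R) diag = [2, 2, 2, 4] → torsion [2, 2, 2, 4]

Answer: M ≅ ℤ/2 ⊕ ℤ/2 ⊕ ℤ/2 ⊕ ℤ/4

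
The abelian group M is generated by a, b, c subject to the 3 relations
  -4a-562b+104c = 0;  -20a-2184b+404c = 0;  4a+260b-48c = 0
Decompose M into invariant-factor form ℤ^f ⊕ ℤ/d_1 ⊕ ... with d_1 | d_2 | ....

Answer: M ≅ ℤ/2 ⊕ ℤ/4 ⊕ ℤ/12

Derivation:
rank_ℚ(R)=3; free=3−3=0
SNF(R) diag = [2, 4, 12] → torsion [2, 4, 12]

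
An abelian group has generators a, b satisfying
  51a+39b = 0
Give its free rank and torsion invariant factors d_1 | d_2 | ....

Answer: M ≅ ℤ^1 ⊕ ℤ/3

Derivation:
rank_ℚ(R)=1; free=2−1=1
SNF(R) diag = [3] → torsion [3]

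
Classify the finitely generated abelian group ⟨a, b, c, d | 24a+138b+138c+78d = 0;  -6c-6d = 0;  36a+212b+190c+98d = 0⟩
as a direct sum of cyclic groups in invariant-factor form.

rank_ℚ(R)=3; free=4−3=1
SNF(R) diag = [2, 6, 12] → torsion [2, 6, 12]

Answer: M ≅ ℤ^1 ⊕ ℤ/2 ⊕ ℤ/6 ⊕ ℤ/12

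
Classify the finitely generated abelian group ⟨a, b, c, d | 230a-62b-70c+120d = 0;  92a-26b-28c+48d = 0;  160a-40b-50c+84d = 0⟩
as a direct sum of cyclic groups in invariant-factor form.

rank_ℚ(R)=3; free=4−3=1
SNF(R) diag = [2, 6, 6] → torsion [2, 6, 6]

Answer: M ≅ ℤ^1 ⊕ ℤ/2 ⊕ ℤ/6 ⊕ ℤ/6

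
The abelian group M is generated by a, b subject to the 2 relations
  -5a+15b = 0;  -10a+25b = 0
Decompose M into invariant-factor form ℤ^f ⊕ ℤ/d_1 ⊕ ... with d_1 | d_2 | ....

Answer: M ≅ ℤ/5 ⊕ ℤ/5

Derivation:
rank_ℚ(R)=2; free=2−2=0
SNF(R) diag = [5, 5] → torsion [5, 5]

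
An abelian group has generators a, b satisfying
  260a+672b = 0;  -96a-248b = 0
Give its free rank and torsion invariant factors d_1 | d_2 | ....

rank_ℚ(R)=2; free=2−2=0
SNF(R) diag = [4, 8] → torsion [4, 8]

Answer: M ≅ ℤ/4 ⊕ ℤ/8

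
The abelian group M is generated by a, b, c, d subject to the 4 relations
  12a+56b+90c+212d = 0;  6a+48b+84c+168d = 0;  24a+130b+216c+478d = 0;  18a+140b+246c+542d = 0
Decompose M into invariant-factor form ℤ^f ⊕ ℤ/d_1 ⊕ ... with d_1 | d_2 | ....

Answer: M ≅ ℤ/2 ⊕ ℤ/6 ⊕ ℤ/18 ⊕ ℤ/54

Derivation:
rank_ℚ(R)=4; free=4−4=0
SNF(R) diag = [2, 6, 18, 54] → torsion [2, 6, 18, 54]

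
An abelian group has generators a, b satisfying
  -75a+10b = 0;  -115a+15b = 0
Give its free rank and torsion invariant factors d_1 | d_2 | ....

Answer: M ≅ ℤ/5 ⊕ ℤ/5

Derivation:
rank_ℚ(R)=2; free=2−2=0
SNF(R) diag = [5, 5] → torsion [5, 5]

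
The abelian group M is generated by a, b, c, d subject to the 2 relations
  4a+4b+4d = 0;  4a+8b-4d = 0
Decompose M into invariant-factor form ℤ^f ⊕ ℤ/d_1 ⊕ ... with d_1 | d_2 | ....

Answer: M ≅ ℤ^2 ⊕ ℤ/4 ⊕ ℤ/4

Derivation:
rank_ℚ(R)=2; free=4−2=2
SNF(R) diag = [4, 4] → torsion [4, 4]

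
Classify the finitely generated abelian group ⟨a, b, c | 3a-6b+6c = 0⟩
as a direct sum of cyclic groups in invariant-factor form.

Answer: M ≅ ℤ^2 ⊕ ℤ/3

Derivation:
rank_ℚ(R)=1; free=3−1=2
SNF(R) diag = [3] → torsion [3]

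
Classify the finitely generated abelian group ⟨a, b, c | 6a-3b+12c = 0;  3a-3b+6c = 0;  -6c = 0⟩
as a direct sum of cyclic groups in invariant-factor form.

rank_ℚ(R)=3; free=3−3=0
SNF(R) diag = [3, 3, 6] → torsion [3, 3, 6]

Answer: M ≅ ℤ/3 ⊕ ℤ/3 ⊕ ℤ/6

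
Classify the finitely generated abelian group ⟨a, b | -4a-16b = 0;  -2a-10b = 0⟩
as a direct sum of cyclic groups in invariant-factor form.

Answer: M ≅ ℤ/2 ⊕ ℤ/4

Derivation:
rank_ℚ(R)=2; free=2−2=0
SNF(R) diag = [2, 4] → torsion [2, 4]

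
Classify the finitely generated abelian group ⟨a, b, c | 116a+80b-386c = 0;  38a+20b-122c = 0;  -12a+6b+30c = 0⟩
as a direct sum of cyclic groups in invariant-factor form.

rank_ℚ(R)=3; free=3−3=0
SNF(R) diag = [2, 6, 18] → torsion [2, 6, 18]

Answer: M ≅ ℤ/2 ⊕ ℤ/6 ⊕ ℤ/18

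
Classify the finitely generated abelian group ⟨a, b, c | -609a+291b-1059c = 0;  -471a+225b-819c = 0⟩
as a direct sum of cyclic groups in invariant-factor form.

rank_ℚ(R)=2; free=3−2=1
SNF(R) diag = [3, 6] → torsion [3, 6]

Answer: M ≅ ℤ^1 ⊕ ℤ/3 ⊕ ℤ/6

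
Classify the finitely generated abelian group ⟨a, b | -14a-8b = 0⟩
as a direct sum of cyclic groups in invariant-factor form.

Answer: M ≅ ℤ^1 ⊕ ℤ/2

Derivation:
rank_ℚ(R)=1; free=2−1=1
SNF(R) diag = [2] → torsion [2]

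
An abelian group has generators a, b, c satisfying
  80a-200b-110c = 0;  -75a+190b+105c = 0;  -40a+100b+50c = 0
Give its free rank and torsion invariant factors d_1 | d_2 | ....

Answer: M ≅ ℤ/5 ⊕ ℤ/10 ⊕ ℤ/20

Derivation:
rank_ℚ(R)=3; free=3−3=0
SNF(R) diag = [5, 10, 20] → torsion [5, 10, 20]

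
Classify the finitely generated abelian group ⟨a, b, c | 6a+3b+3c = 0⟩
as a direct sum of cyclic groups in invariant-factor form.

rank_ℚ(R)=1; free=3−1=2
SNF(R) diag = [3] → torsion [3]

Answer: M ≅ ℤ^2 ⊕ ℤ/3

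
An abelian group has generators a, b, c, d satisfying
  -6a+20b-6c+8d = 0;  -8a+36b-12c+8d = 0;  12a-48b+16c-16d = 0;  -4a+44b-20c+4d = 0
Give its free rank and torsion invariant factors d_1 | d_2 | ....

Answer: M ≅ ℤ/2 ⊕ ℤ/4 ⊕ ℤ/4 ⊕ ℤ/4

Derivation:
rank_ℚ(R)=4; free=4−4=0
SNF(R) diag = [2, 4, 4, 4] → torsion [2, 4, 4, 4]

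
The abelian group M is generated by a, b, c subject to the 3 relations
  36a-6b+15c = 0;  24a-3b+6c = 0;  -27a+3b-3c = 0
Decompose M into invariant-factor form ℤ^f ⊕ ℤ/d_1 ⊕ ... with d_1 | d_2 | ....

rank_ℚ(R)=3; free=3−3=0
SNF(R) diag = [3, 3, 9] → torsion [3, 3, 9]

Answer: M ≅ ℤ/3 ⊕ ℤ/3 ⊕ ℤ/9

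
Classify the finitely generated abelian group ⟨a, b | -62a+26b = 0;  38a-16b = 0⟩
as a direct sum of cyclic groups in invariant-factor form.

Answer: M ≅ ℤ/2 ⊕ ℤ/2

Derivation:
rank_ℚ(R)=2; free=2−2=0
SNF(R) diag = [2, 2] → torsion [2, 2]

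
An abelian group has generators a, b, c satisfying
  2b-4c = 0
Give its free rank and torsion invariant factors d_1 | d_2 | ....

rank_ℚ(R)=1; free=3−1=2
SNF(R) diag = [2] → torsion [2]

Answer: M ≅ ℤ^2 ⊕ ℤ/2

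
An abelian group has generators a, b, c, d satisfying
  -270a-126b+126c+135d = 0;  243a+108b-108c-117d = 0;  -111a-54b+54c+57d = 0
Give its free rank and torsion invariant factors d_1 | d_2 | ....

Answer: M ≅ ℤ^1 ⊕ ℤ/3 ⊕ ℤ/9 ⊕ ℤ/18

Derivation:
rank_ℚ(R)=3; free=4−3=1
SNF(R) diag = [3, 9, 18] → torsion [3, 9, 18]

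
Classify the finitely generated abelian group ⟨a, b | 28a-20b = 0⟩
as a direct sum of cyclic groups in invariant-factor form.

Answer: M ≅ ℤ^1 ⊕ ℤ/4

Derivation:
rank_ℚ(R)=1; free=2−1=1
SNF(R) diag = [4] → torsion [4]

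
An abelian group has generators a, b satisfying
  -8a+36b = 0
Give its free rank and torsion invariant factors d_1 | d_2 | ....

rank_ℚ(R)=1; free=2−1=1
SNF(R) diag = [4] → torsion [4]

Answer: M ≅ ℤ^1 ⊕ ℤ/4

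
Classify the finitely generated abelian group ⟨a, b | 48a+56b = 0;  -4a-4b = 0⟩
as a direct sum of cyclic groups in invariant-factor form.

Answer: M ≅ ℤ/4 ⊕ ℤ/8

Derivation:
rank_ℚ(R)=2; free=2−2=0
SNF(R) diag = [4, 8] → torsion [4, 8]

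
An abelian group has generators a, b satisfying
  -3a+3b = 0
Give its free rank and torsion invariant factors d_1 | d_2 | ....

Answer: M ≅ ℤ^1 ⊕ ℤ/3

Derivation:
rank_ℚ(R)=1; free=2−1=1
SNF(R) diag = [3] → torsion [3]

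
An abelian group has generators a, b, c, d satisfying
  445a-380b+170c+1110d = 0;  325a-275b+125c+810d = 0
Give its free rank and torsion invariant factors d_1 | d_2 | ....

Answer: M ≅ ℤ^2 ⊕ ℤ/5 ⊕ ℤ/15

Derivation:
rank_ℚ(R)=2; free=4−2=2
SNF(R) diag = [5, 15] → torsion [5, 15]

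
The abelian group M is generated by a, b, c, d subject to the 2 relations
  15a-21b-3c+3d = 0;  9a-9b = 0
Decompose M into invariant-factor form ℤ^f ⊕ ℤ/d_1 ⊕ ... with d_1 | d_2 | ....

rank_ℚ(R)=2; free=4−2=2
SNF(R) diag = [3, 9] → torsion [3, 9]

Answer: M ≅ ℤ^2 ⊕ ℤ/3 ⊕ ℤ/9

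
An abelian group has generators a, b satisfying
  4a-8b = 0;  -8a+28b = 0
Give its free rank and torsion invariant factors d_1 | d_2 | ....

rank_ℚ(R)=2; free=2−2=0
SNF(R) diag = [4, 12] → torsion [4, 12]

Answer: M ≅ ℤ/4 ⊕ ℤ/12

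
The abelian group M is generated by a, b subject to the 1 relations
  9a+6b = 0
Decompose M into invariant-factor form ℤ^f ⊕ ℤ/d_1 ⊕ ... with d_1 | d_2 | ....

Answer: M ≅ ℤ^1 ⊕ ℤ/3

Derivation:
rank_ℚ(R)=1; free=2−1=1
SNF(R) diag = [3] → torsion [3]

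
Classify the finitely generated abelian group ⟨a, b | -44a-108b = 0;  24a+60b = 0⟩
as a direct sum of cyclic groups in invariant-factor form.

rank_ℚ(R)=2; free=2−2=0
SNF(R) diag = [4, 12] → torsion [4, 12]

Answer: M ≅ ℤ/4 ⊕ ℤ/12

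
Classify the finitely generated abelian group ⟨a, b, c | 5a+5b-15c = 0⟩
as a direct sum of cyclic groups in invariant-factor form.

rank_ℚ(R)=1; free=3−1=2
SNF(R) diag = [5] → torsion [5]

Answer: M ≅ ℤ^2 ⊕ ℤ/5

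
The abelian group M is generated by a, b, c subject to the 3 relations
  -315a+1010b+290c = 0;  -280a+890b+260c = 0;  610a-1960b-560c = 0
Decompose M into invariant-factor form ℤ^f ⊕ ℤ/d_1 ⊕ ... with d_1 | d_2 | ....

Answer: M ≅ ℤ/5 ⊕ ℤ/10 ⊕ ℤ/20

Derivation:
rank_ℚ(R)=3; free=3−3=0
SNF(R) diag = [5, 10, 20] → torsion [5, 10, 20]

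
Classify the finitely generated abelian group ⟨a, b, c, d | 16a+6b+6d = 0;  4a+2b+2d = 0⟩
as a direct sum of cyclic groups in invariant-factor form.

rank_ℚ(R)=2; free=4−2=2
SNF(R) diag = [2, 4] → torsion [2, 4]

Answer: M ≅ ℤ^2 ⊕ ℤ/2 ⊕ ℤ/4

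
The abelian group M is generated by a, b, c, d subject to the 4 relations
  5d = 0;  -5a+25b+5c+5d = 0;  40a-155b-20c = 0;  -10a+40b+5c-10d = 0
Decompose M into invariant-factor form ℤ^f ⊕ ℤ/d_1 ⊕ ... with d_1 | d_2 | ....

Answer: M ≅ ℤ/5 ⊕ ℤ/5 ⊕ ℤ/5 ⊕ ℤ/5

Derivation:
rank_ℚ(R)=4; free=4−4=0
SNF(R) diag = [5, 5, 5, 5] → torsion [5, 5, 5, 5]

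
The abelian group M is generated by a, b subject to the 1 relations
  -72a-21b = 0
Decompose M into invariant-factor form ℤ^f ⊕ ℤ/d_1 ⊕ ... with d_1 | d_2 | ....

Answer: M ≅ ℤ^1 ⊕ ℤ/3

Derivation:
rank_ℚ(R)=1; free=2−1=1
SNF(R) diag = [3] → torsion [3]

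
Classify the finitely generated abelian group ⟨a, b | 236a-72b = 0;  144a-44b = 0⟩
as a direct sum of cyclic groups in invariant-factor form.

Answer: M ≅ ℤ/4 ⊕ ℤ/4

Derivation:
rank_ℚ(R)=2; free=2−2=0
SNF(R) diag = [4, 4] → torsion [4, 4]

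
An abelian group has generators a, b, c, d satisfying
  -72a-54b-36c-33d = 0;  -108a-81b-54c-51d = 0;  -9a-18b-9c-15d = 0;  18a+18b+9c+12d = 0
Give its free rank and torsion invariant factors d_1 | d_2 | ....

Answer: M ≅ ℤ/3 ⊕ ℤ/9 ⊕ ℤ/9 ⊕ ℤ/9

Derivation:
rank_ℚ(R)=4; free=4−4=0
SNF(R) diag = [3, 9, 9, 9] → torsion [3, 9, 9, 9]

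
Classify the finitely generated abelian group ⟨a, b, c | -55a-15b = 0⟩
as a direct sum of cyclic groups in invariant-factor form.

rank_ℚ(R)=1; free=3−1=2
SNF(R) diag = [5] → torsion [5]

Answer: M ≅ ℤ^2 ⊕ ℤ/5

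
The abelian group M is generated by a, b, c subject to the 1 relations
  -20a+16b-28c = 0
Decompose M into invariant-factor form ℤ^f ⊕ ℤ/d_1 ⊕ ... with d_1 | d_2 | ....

rank_ℚ(R)=1; free=3−1=2
SNF(R) diag = [4] → torsion [4]

Answer: M ≅ ℤ^2 ⊕ ℤ/4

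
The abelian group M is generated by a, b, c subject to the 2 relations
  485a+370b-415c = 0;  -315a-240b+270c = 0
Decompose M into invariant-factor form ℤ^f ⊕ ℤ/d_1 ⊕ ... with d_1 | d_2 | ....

Answer: M ≅ ℤ^1 ⊕ ℤ/5 ⊕ ℤ/15

Derivation:
rank_ℚ(R)=2; free=3−2=1
SNF(R) diag = [5, 15] → torsion [5, 15]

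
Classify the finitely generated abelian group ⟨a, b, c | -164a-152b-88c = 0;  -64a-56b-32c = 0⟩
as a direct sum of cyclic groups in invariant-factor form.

rank_ℚ(R)=2; free=3−2=1
SNF(R) diag = [4, 8] → torsion [4, 8]

Answer: M ≅ ℤ^1 ⊕ ℤ/4 ⊕ ℤ/8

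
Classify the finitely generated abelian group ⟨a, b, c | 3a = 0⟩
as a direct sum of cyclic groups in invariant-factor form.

rank_ℚ(R)=1; free=3−1=2
SNF(R) diag = [3] → torsion [3]

Answer: M ≅ ℤ^2 ⊕ ℤ/3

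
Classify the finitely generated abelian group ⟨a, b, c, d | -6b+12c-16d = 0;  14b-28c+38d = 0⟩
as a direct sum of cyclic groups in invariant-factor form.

Answer: M ≅ ℤ^2 ⊕ ℤ/2 ⊕ ℤ/2

Derivation:
rank_ℚ(R)=2; free=4−2=2
SNF(R) diag = [2, 2] → torsion [2, 2]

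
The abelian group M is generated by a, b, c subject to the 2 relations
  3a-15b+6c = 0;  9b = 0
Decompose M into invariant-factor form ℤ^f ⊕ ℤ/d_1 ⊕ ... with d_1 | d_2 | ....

rank_ℚ(R)=2; free=3−2=1
SNF(R) diag = [3, 9] → torsion [3, 9]

Answer: M ≅ ℤ^1 ⊕ ℤ/3 ⊕ ℤ/9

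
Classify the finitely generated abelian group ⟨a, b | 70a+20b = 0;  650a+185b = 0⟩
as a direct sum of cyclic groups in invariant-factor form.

rank_ℚ(R)=2; free=2−2=0
SNF(R) diag = [5, 10] → torsion [5, 10]

Answer: M ≅ ℤ/5 ⊕ ℤ/10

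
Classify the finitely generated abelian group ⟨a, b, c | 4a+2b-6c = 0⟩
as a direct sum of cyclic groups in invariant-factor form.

rank_ℚ(R)=1; free=3−1=2
SNF(R) diag = [2] → torsion [2]

Answer: M ≅ ℤ^2 ⊕ ℤ/2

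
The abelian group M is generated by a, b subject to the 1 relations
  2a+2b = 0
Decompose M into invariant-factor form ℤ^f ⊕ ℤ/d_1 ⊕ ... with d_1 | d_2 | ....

Answer: M ≅ ℤ^1 ⊕ ℤ/2

Derivation:
rank_ℚ(R)=1; free=2−1=1
SNF(R) diag = [2] → torsion [2]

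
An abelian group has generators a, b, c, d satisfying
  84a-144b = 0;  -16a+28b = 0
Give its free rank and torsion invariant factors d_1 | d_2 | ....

rank_ℚ(R)=2; free=4−2=2
SNF(R) diag = [4, 12] → torsion [4, 12]

Answer: M ≅ ℤ^2 ⊕ ℤ/4 ⊕ ℤ/12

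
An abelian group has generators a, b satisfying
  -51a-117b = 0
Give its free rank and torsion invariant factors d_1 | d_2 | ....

Answer: M ≅ ℤ^1 ⊕ ℤ/3

Derivation:
rank_ℚ(R)=1; free=2−1=1
SNF(R) diag = [3] → torsion [3]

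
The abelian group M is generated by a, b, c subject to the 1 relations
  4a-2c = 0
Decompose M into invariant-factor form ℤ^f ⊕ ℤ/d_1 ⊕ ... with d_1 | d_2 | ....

rank_ℚ(R)=1; free=3−1=2
SNF(R) diag = [2] → torsion [2]

Answer: M ≅ ℤ^2 ⊕ ℤ/2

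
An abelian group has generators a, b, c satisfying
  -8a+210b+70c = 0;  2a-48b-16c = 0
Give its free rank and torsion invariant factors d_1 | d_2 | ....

Answer: M ≅ ℤ^1 ⊕ ℤ/2 ⊕ ℤ/6

Derivation:
rank_ℚ(R)=2; free=3−2=1
SNF(R) diag = [2, 6] → torsion [2, 6]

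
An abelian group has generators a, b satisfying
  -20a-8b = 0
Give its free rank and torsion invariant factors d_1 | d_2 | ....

rank_ℚ(R)=1; free=2−1=1
SNF(R) diag = [4] → torsion [4]

Answer: M ≅ ℤ^1 ⊕ ℤ/4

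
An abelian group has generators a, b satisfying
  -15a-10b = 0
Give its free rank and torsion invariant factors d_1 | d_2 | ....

Answer: M ≅ ℤ^1 ⊕ ℤ/5

Derivation:
rank_ℚ(R)=1; free=2−1=1
SNF(R) diag = [5] → torsion [5]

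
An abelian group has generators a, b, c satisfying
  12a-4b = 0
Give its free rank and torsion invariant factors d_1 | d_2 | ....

rank_ℚ(R)=1; free=3−1=2
SNF(R) diag = [4] → torsion [4]

Answer: M ≅ ℤ^2 ⊕ ℤ/4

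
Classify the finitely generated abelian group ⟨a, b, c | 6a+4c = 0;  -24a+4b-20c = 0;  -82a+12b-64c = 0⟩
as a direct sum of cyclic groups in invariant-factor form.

Answer: M ≅ ℤ/2 ⊕ ℤ/4 ⊕ ℤ/8

Derivation:
rank_ℚ(R)=3; free=3−3=0
SNF(R) diag = [2, 4, 8] → torsion [2, 4, 8]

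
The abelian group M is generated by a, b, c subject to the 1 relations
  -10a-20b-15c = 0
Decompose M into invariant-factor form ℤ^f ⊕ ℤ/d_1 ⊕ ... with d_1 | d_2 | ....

rank_ℚ(R)=1; free=3−1=2
SNF(R) diag = [5] → torsion [5]

Answer: M ≅ ℤ^2 ⊕ ℤ/5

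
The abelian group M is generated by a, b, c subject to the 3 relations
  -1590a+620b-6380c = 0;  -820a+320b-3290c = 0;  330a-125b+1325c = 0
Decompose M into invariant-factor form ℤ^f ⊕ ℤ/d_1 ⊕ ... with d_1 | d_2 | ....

rank_ℚ(R)=3; free=3−3=0
SNF(R) diag = [5, 10, 30] → torsion [5, 10, 30]

Answer: M ≅ ℤ/5 ⊕ ℤ/10 ⊕ ℤ/30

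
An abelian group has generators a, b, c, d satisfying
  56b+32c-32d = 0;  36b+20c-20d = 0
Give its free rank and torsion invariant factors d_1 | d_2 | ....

Answer: M ≅ ℤ^2 ⊕ ℤ/4 ⊕ ℤ/8

Derivation:
rank_ℚ(R)=2; free=4−2=2
SNF(R) diag = [4, 8] → torsion [4, 8]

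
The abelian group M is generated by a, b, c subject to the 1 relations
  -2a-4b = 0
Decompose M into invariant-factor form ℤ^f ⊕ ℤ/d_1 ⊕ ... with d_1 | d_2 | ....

rank_ℚ(R)=1; free=3−1=2
SNF(R) diag = [2] → torsion [2]

Answer: M ≅ ℤ^2 ⊕ ℤ/2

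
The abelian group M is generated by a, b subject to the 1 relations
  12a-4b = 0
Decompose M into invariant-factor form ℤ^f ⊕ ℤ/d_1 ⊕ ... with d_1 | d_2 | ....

rank_ℚ(R)=1; free=2−1=1
SNF(R) diag = [4] → torsion [4]

Answer: M ≅ ℤ^1 ⊕ ℤ/4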